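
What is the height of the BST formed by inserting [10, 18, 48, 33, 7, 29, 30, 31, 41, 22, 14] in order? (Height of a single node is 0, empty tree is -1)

Insertion order: [10, 18, 48, 33, 7, 29, 30, 31, 41, 22, 14]
Tree (level-order array): [10, 7, 18, None, None, 14, 48, None, None, 33, None, 29, 41, 22, 30, None, None, None, None, None, 31]
Compute height bottom-up (empty subtree = -1):
  height(7) = 1 + max(-1, -1) = 0
  height(14) = 1 + max(-1, -1) = 0
  height(22) = 1 + max(-1, -1) = 0
  height(31) = 1 + max(-1, -1) = 0
  height(30) = 1 + max(-1, 0) = 1
  height(29) = 1 + max(0, 1) = 2
  height(41) = 1 + max(-1, -1) = 0
  height(33) = 1 + max(2, 0) = 3
  height(48) = 1 + max(3, -1) = 4
  height(18) = 1 + max(0, 4) = 5
  height(10) = 1 + max(0, 5) = 6
Height = 6


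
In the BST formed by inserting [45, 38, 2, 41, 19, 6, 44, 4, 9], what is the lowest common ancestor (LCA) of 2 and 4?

Tree insertion order: [45, 38, 2, 41, 19, 6, 44, 4, 9]
Tree (level-order array): [45, 38, None, 2, 41, None, 19, None, 44, 6, None, None, None, 4, 9]
In a BST, the LCA of p=2, q=4 is the first node v on the
root-to-leaf path with p <= v <= q (go left if both < v, right if both > v).
Walk from root:
  at 45: both 2 and 4 < 45, go left
  at 38: both 2 and 4 < 38, go left
  at 2: 2 <= 2 <= 4, this is the LCA
LCA = 2


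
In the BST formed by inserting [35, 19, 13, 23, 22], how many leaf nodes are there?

Tree built from: [35, 19, 13, 23, 22]
Tree (level-order array): [35, 19, None, 13, 23, None, None, 22]
Rule: A leaf has 0 children.
Per-node child counts:
  node 35: 1 child(ren)
  node 19: 2 child(ren)
  node 13: 0 child(ren)
  node 23: 1 child(ren)
  node 22: 0 child(ren)
Matching nodes: [13, 22]
Count of leaf nodes: 2


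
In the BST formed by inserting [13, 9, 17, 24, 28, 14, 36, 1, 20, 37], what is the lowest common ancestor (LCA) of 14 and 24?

Tree insertion order: [13, 9, 17, 24, 28, 14, 36, 1, 20, 37]
Tree (level-order array): [13, 9, 17, 1, None, 14, 24, None, None, None, None, 20, 28, None, None, None, 36, None, 37]
In a BST, the LCA of p=14, q=24 is the first node v on the
root-to-leaf path with p <= v <= q (go left if both < v, right if both > v).
Walk from root:
  at 13: both 14 and 24 > 13, go right
  at 17: 14 <= 17 <= 24, this is the LCA
LCA = 17


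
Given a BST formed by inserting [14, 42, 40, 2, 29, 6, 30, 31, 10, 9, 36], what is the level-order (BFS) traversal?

Tree insertion order: [14, 42, 40, 2, 29, 6, 30, 31, 10, 9, 36]
Tree (level-order array): [14, 2, 42, None, 6, 40, None, None, 10, 29, None, 9, None, None, 30, None, None, None, 31, None, 36]
BFS from the root, enqueuing left then right child of each popped node:
  queue [14] -> pop 14, enqueue [2, 42], visited so far: [14]
  queue [2, 42] -> pop 2, enqueue [6], visited so far: [14, 2]
  queue [42, 6] -> pop 42, enqueue [40], visited so far: [14, 2, 42]
  queue [6, 40] -> pop 6, enqueue [10], visited so far: [14, 2, 42, 6]
  queue [40, 10] -> pop 40, enqueue [29], visited so far: [14, 2, 42, 6, 40]
  queue [10, 29] -> pop 10, enqueue [9], visited so far: [14, 2, 42, 6, 40, 10]
  queue [29, 9] -> pop 29, enqueue [30], visited so far: [14, 2, 42, 6, 40, 10, 29]
  queue [9, 30] -> pop 9, enqueue [none], visited so far: [14, 2, 42, 6, 40, 10, 29, 9]
  queue [30] -> pop 30, enqueue [31], visited so far: [14, 2, 42, 6, 40, 10, 29, 9, 30]
  queue [31] -> pop 31, enqueue [36], visited so far: [14, 2, 42, 6, 40, 10, 29, 9, 30, 31]
  queue [36] -> pop 36, enqueue [none], visited so far: [14, 2, 42, 6, 40, 10, 29, 9, 30, 31, 36]
Result: [14, 2, 42, 6, 40, 10, 29, 9, 30, 31, 36]


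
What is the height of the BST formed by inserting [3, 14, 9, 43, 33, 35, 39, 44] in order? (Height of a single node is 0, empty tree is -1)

Insertion order: [3, 14, 9, 43, 33, 35, 39, 44]
Tree (level-order array): [3, None, 14, 9, 43, None, None, 33, 44, None, 35, None, None, None, 39]
Compute height bottom-up (empty subtree = -1):
  height(9) = 1 + max(-1, -1) = 0
  height(39) = 1 + max(-1, -1) = 0
  height(35) = 1 + max(-1, 0) = 1
  height(33) = 1 + max(-1, 1) = 2
  height(44) = 1 + max(-1, -1) = 0
  height(43) = 1 + max(2, 0) = 3
  height(14) = 1 + max(0, 3) = 4
  height(3) = 1 + max(-1, 4) = 5
Height = 5


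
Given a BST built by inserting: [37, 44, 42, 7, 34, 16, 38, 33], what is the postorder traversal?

Tree insertion order: [37, 44, 42, 7, 34, 16, 38, 33]
Tree (level-order array): [37, 7, 44, None, 34, 42, None, 16, None, 38, None, None, 33]
Postorder traversal: [33, 16, 34, 7, 38, 42, 44, 37]


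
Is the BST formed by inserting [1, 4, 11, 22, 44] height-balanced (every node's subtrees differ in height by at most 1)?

Tree (level-order array): [1, None, 4, None, 11, None, 22, None, 44]
Definition: a tree is height-balanced if, at every node, |h(left) - h(right)| <= 1 (empty subtree has height -1).
Bottom-up per-node check:
  node 44: h_left=-1, h_right=-1, diff=0 [OK], height=0
  node 22: h_left=-1, h_right=0, diff=1 [OK], height=1
  node 11: h_left=-1, h_right=1, diff=2 [FAIL (|-1-1|=2 > 1)], height=2
  node 4: h_left=-1, h_right=2, diff=3 [FAIL (|-1-2|=3 > 1)], height=3
  node 1: h_left=-1, h_right=3, diff=4 [FAIL (|-1-3|=4 > 1)], height=4
Node 11 violates the condition: |-1 - 1| = 2 > 1.
Result: Not balanced


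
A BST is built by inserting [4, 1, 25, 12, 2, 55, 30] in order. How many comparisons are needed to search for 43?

Search path for 43: 4 -> 25 -> 55 -> 30
Found: False
Comparisons: 4


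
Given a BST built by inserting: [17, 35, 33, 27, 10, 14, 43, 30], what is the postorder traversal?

Tree insertion order: [17, 35, 33, 27, 10, 14, 43, 30]
Tree (level-order array): [17, 10, 35, None, 14, 33, 43, None, None, 27, None, None, None, None, 30]
Postorder traversal: [14, 10, 30, 27, 33, 43, 35, 17]


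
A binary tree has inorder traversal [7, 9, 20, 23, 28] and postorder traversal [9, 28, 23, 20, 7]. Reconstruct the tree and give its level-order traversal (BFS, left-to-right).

Inorder:   [7, 9, 20, 23, 28]
Postorder: [9, 28, 23, 20, 7]
Algorithm: postorder visits root last, so walk postorder right-to-left;
each value is the root of the current inorder slice — split it at that
value, recurse on the right subtree first, then the left.
Recursive splits:
  root=7; inorder splits into left=[], right=[9, 20, 23, 28]
  root=20; inorder splits into left=[9], right=[23, 28]
  root=23; inorder splits into left=[], right=[28]
  root=28; inorder splits into left=[], right=[]
  root=9; inorder splits into left=[], right=[]
Reconstructed level-order: [7, 20, 9, 23, 28]


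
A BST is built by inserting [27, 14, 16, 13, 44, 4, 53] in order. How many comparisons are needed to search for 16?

Search path for 16: 27 -> 14 -> 16
Found: True
Comparisons: 3


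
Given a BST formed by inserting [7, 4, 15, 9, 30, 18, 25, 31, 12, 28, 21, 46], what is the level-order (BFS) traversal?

Tree insertion order: [7, 4, 15, 9, 30, 18, 25, 31, 12, 28, 21, 46]
Tree (level-order array): [7, 4, 15, None, None, 9, 30, None, 12, 18, 31, None, None, None, 25, None, 46, 21, 28]
BFS from the root, enqueuing left then right child of each popped node:
  queue [7] -> pop 7, enqueue [4, 15], visited so far: [7]
  queue [4, 15] -> pop 4, enqueue [none], visited so far: [7, 4]
  queue [15] -> pop 15, enqueue [9, 30], visited so far: [7, 4, 15]
  queue [9, 30] -> pop 9, enqueue [12], visited so far: [7, 4, 15, 9]
  queue [30, 12] -> pop 30, enqueue [18, 31], visited so far: [7, 4, 15, 9, 30]
  queue [12, 18, 31] -> pop 12, enqueue [none], visited so far: [7, 4, 15, 9, 30, 12]
  queue [18, 31] -> pop 18, enqueue [25], visited so far: [7, 4, 15, 9, 30, 12, 18]
  queue [31, 25] -> pop 31, enqueue [46], visited so far: [7, 4, 15, 9, 30, 12, 18, 31]
  queue [25, 46] -> pop 25, enqueue [21, 28], visited so far: [7, 4, 15, 9, 30, 12, 18, 31, 25]
  queue [46, 21, 28] -> pop 46, enqueue [none], visited so far: [7, 4, 15, 9, 30, 12, 18, 31, 25, 46]
  queue [21, 28] -> pop 21, enqueue [none], visited so far: [7, 4, 15, 9, 30, 12, 18, 31, 25, 46, 21]
  queue [28] -> pop 28, enqueue [none], visited so far: [7, 4, 15, 9, 30, 12, 18, 31, 25, 46, 21, 28]
Result: [7, 4, 15, 9, 30, 12, 18, 31, 25, 46, 21, 28]


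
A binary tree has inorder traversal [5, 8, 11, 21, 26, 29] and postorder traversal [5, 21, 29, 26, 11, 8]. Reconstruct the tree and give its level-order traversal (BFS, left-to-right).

Inorder:   [5, 8, 11, 21, 26, 29]
Postorder: [5, 21, 29, 26, 11, 8]
Algorithm: postorder visits root last, so walk postorder right-to-left;
each value is the root of the current inorder slice — split it at that
value, recurse on the right subtree first, then the left.
Recursive splits:
  root=8; inorder splits into left=[5], right=[11, 21, 26, 29]
  root=11; inorder splits into left=[], right=[21, 26, 29]
  root=26; inorder splits into left=[21], right=[29]
  root=29; inorder splits into left=[], right=[]
  root=21; inorder splits into left=[], right=[]
  root=5; inorder splits into left=[], right=[]
Reconstructed level-order: [8, 5, 11, 26, 21, 29]


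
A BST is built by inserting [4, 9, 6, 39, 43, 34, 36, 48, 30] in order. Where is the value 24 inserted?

Starting tree (level order): [4, None, 9, 6, 39, None, None, 34, 43, 30, 36, None, 48]
Insertion path: 4 -> 9 -> 39 -> 34 -> 30
Result: insert 24 as left child of 30
Final tree (level order): [4, None, 9, 6, 39, None, None, 34, 43, 30, 36, None, 48, 24]


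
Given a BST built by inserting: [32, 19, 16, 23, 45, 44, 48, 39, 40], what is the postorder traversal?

Tree insertion order: [32, 19, 16, 23, 45, 44, 48, 39, 40]
Tree (level-order array): [32, 19, 45, 16, 23, 44, 48, None, None, None, None, 39, None, None, None, None, 40]
Postorder traversal: [16, 23, 19, 40, 39, 44, 48, 45, 32]


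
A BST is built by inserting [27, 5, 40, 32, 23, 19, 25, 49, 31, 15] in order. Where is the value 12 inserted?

Starting tree (level order): [27, 5, 40, None, 23, 32, 49, 19, 25, 31, None, None, None, 15]
Insertion path: 27 -> 5 -> 23 -> 19 -> 15
Result: insert 12 as left child of 15
Final tree (level order): [27, 5, 40, None, 23, 32, 49, 19, 25, 31, None, None, None, 15, None, None, None, None, None, 12]


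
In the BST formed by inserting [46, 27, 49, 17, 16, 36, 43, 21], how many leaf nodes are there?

Tree built from: [46, 27, 49, 17, 16, 36, 43, 21]
Tree (level-order array): [46, 27, 49, 17, 36, None, None, 16, 21, None, 43]
Rule: A leaf has 0 children.
Per-node child counts:
  node 46: 2 child(ren)
  node 27: 2 child(ren)
  node 17: 2 child(ren)
  node 16: 0 child(ren)
  node 21: 0 child(ren)
  node 36: 1 child(ren)
  node 43: 0 child(ren)
  node 49: 0 child(ren)
Matching nodes: [16, 21, 43, 49]
Count of leaf nodes: 4


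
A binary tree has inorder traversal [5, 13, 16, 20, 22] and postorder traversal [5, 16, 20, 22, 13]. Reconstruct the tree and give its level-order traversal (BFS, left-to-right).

Inorder:   [5, 13, 16, 20, 22]
Postorder: [5, 16, 20, 22, 13]
Algorithm: postorder visits root last, so walk postorder right-to-left;
each value is the root of the current inorder slice — split it at that
value, recurse on the right subtree first, then the left.
Recursive splits:
  root=13; inorder splits into left=[5], right=[16, 20, 22]
  root=22; inorder splits into left=[16, 20], right=[]
  root=20; inorder splits into left=[16], right=[]
  root=16; inorder splits into left=[], right=[]
  root=5; inorder splits into left=[], right=[]
Reconstructed level-order: [13, 5, 22, 20, 16]


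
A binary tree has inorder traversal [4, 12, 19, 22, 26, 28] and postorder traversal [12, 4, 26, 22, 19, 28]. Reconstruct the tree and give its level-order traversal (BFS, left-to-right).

Inorder:   [4, 12, 19, 22, 26, 28]
Postorder: [12, 4, 26, 22, 19, 28]
Algorithm: postorder visits root last, so walk postorder right-to-left;
each value is the root of the current inorder slice — split it at that
value, recurse on the right subtree first, then the left.
Recursive splits:
  root=28; inorder splits into left=[4, 12, 19, 22, 26], right=[]
  root=19; inorder splits into left=[4, 12], right=[22, 26]
  root=22; inorder splits into left=[], right=[26]
  root=26; inorder splits into left=[], right=[]
  root=4; inorder splits into left=[], right=[12]
  root=12; inorder splits into left=[], right=[]
Reconstructed level-order: [28, 19, 4, 22, 12, 26]


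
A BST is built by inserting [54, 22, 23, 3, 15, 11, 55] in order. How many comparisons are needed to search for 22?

Search path for 22: 54 -> 22
Found: True
Comparisons: 2


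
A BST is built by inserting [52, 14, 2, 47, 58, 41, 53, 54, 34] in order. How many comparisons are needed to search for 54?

Search path for 54: 52 -> 58 -> 53 -> 54
Found: True
Comparisons: 4


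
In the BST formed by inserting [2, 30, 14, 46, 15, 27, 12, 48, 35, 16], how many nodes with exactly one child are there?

Tree built from: [2, 30, 14, 46, 15, 27, 12, 48, 35, 16]
Tree (level-order array): [2, None, 30, 14, 46, 12, 15, 35, 48, None, None, None, 27, None, None, None, None, 16]
Rule: These are nodes with exactly 1 non-null child.
Per-node child counts:
  node 2: 1 child(ren)
  node 30: 2 child(ren)
  node 14: 2 child(ren)
  node 12: 0 child(ren)
  node 15: 1 child(ren)
  node 27: 1 child(ren)
  node 16: 0 child(ren)
  node 46: 2 child(ren)
  node 35: 0 child(ren)
  node 48: 0 child(ren)
Matching nodes: [2, 15, 27]
Count of nodes with exactly one child: 3


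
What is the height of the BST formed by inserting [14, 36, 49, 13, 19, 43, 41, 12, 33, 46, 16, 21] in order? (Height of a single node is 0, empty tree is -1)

Insertion order: [14, 36, 49, 13, 19, 43, 41, 12, 33, 46, 16, 21]
Tree (level-order array): [14, 13, 36, 12, None, 19, 49, None, None, 16, 33, 43, None, None, None, 21, None, 41, 46]
Compute height bottom-up (empty subtree = -1):
  height(12) = 1 + max(-1, -1) = 0
  height(13) = 1 + max(0, -1) = 1
  height(16) = 1 + max(-1, -1) = 0
  height(21) = 1 + max(-1, -1) = 0
  height(33) = 1 + max(0, -1) = 1
  height(19) = 1 + max(0, 1) = 2
  height(41) = 1 + max(-1, -1) = 0
  height(46) = 1 + max(-1, -1) = 0
  height(43) = 1 + max(0, 0) = 1
  height(49) = 1 + max(1, -1) = 2
  height(36) = 1 + max(2, 2) = 3
  height(14) = 1 + max(1, 3) = 4
Height = 4


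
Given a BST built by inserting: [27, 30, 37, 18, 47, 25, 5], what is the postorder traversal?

Tree insertion order: [27, 30, 37, 18, 47, 25, 5]
Tree (level-order array): [27, 18, 30, 5, 25, None, 37, None, None, None, None, None, 47]
Postorder traversal: [5, 25, 18, 47, 37, 30, 27]


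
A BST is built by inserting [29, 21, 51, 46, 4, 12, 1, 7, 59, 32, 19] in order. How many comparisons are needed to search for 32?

Search path for 32: 29 -> 51 -> 46 -> 32
Found: True
Comparisons: 4


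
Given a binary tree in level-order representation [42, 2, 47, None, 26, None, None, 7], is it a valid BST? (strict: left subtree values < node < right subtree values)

Level-order array: [42, 2, 47, None, 26, None, None, 7]
Validate using subtree bounds (lo, hi): at each node, require lo < value < hi,
then recurse left with hi=value and right with lo=value.
Preorder trace (stopping at first violation):
  at node 42 with bounds (-inf, +inf): OK
  at node 2 with bounds (-inf, 42): OK
  at node 26 with bounds (2, 42): OK
  at node 7 with bounds (2, 26): OK
  at node 47 with bounds (42, +inf): OK
No violation found at any node.
Result: Valid BST


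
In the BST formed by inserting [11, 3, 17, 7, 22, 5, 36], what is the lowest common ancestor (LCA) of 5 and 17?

Tree insertion order: [11, 3, 17, 7, 22, 5, 36]
Tree (level-order array): [11, 3, 17, None, 7, None, 22, 5, None, None, 36]
In a BST, the LCA of p=5, q=17 is the first node v on the
root-to-leaf path with p <= v <= q (go left if both < v, right if both > v).
Walk from root:
  at 11: 5 <= 11 <= 17, this is the LCA
LCA = 11


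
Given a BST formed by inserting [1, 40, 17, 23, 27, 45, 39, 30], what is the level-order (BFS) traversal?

Tree insertion order: [1, 40, 17, 23, 27, 45, 39, 30]
Tree (level-order array): [1, None, 40, 17, 45, None, 23, None, None, None, 27, None, 39, 30]
BFS from the root, enqueuing left then right child of each popped node:
  queue [1] -> pop 1, enqueue [40], visited so far: [1]
  queue [40] -> pop 40, enqueue [17, 45], visited so far: [1, 40]
  queue [17, 45] -> pop 17, enqueue [23], visited so far: [1, 40, 17]
  queue [45, 23] -> pop 45, enqueue [none], visited so far: [1, 40, 17, 45]
  queue [23] -> pop 23, enqueue [27], visited so far: [1, 40, 17, 45, 23]
  queue [27] -> pop 27, enqueue [39], visited so far: [1, 40, 17, 45, 23, 27]
  queue [39] -> pop 39, enqueue [30], visited so far: [1, 40, 17, 45, 23, 27, 39]
  queue [30] -> pop 30, enqueue [none], visited so far: [1, 40, 17, 45, 23, 27, 39, 30]
Result: [1, 40, 17, 45, 23, 27, 39, 30]


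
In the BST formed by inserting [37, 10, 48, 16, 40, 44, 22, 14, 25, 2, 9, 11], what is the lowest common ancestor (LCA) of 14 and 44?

Tree insertion order: [37, 10, 48, 16, 40, 44, 22, 14, 25, 2, 9, 11]
Tree (level-order array): [37, 10, 48, 2, 16, 40, None, None, 9, 14, 22, None, 44, None, None, 11, None, None, 25]
In a BST, the LCA of p=14, q=44 is the first node v on the
root-to-leaf path with p <= v <= q (go left if both < v, right if both > v).
Walk from root:
  at 37: 14 <= 37 <= 44, this is the LCA
LCA = 37


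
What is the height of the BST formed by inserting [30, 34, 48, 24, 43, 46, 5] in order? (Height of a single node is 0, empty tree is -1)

Insertion order: [30, 34, 48, 24, 43, 46, 5]
Tree (level-order array): [30, 24, 34, 5, None, None, 48, None, None, 43, None, None, 46]
Compute height bottom-up (empty subtree = -1):
  height(5) = 1 + max(-1, -1) = 0
  height(24) = 1 + max(0, -1) = 1
  height(46) = 1 + max(-1, -1) = 0
  height(43) = 1 + max(-1, 0) = 1
  height(48) = 1 + max(1, -1) = 2
  height(34) = 1 + max(-1, 2) = 3
  height(30) = 1 + max(1, 3) = 4
Height = 4


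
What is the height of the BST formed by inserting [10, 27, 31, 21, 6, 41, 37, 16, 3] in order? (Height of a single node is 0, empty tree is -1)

Insertion order: [10, 27, 31, 21, 6, 41, 37, 16, 3]
Tree (level-order array): [10, 6, 27, 3, None, 21, 31, None, None, 16, None, None, 41, None, None, 37]
Compute height bottom-up (empty subtree = -1):
  height(3) = 1 + max(-1, -1) = 0
  height(6) = 1 + max(0, -1) = 1
  height(16) = 1 + max(-1, -1) = 0
  height(21) = 1 + max(0, -1) = 1
  height(37) = 1 + max(-1, -1) = 0
  height(41) = 1 + max(0, -1) = 1
  height(31) = 1 + max(-1, 1) = 2
  height(27) = 1 + max(1, 2) = 3
  height(10) = 1 + max(1, 3) = 4
Height = 4


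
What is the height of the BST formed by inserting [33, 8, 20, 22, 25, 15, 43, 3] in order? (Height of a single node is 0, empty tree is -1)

Insertion order: [33, 8, 20, 22, 25, 15, 43, 3]
Tree (level-order array): [33, 8, 43, 3, 20, None, None, None, None, 15, 22, None, None, None, 25]
Compute height bottom-up (empty subtree = -1):
  height(3) = 1 + max(-1, -1) = 0
  height(15) = 1 + max(-1, -1) = 0
  height(25) = 1 + max(-1, -1) = 0
  height(22) = 1 + max(-1, 0) = 1
  height(20) = 1 + max(0, 1) = 2
  height(8) = 1 + max(0, 2) = 3
  height(43) = 1 + max(-1, -1) = 0
  height(33) = 1 + max(3, 0) = 4
Height = 4


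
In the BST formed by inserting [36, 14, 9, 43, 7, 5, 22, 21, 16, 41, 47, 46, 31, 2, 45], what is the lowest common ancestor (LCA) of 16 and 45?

Tree insertion order: [36, 14, 9, 43, 7, 5, 22, 21, 16, 41, 47, 46, 31, 2, 45]
Tree (level-order array): [36, 14, 43, 9, 22, 41, 47, 7, None, 21, 31, None, None, 46, None, 5, None, 16, None, None, None, 45, None, 2]
In a BST, the LCA of p=16, q=45 is the first node v on the
root-to-leaf path with p <= v <= q (go left if both < v, right if both > v).
Walk from root:
  at 36: 16 <= 36 <= 45, this is the LCA
LCA = 36


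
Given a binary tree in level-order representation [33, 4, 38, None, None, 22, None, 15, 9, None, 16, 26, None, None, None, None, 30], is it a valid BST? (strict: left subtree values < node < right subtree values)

Level-order array: [33, 4, 38, None, None, 22, None, 15, 9, None, 16, 26, None, None, None, None, 30]
Validate using subtree bounds (lo, hi): at each node, require lo < value < hi,
then recurse left with hi=value and right with lo=value.
Preorder trace (stopping at first violation):
  at node 33 with bounds (-inf, +inf): OK
  at node 4 with bounds (-inf, 33): OK
  at node 38 with bounds (33, +inf): OK
  at node 22 with bounds (33, 38): VIOLATION
Node 22 violates its bound: not (33 < 22 < 38).
Result: Not a valid BST


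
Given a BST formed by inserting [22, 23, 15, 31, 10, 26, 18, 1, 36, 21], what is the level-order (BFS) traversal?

Tree insertion order: [22, 23, 15, 31, 10, 26, 18, 1, 36, 21]
Tree (level-order array): [22, 15, 23, 10, 18, None, 31, 1, None, None, 21, 26, 36]
BFS from the root, enqueuing left then right child of each popped node:
  queue [22] -> pop 22, enqueue [15, 23], visited so far: [22]
  queue [15, 23] -> pop 15, enqueue [10, 18], visited so far: [22, 15]
  queue [23, 10, 18] -> pop 23, enqueue [31], visited so far: [22, 15, 23]
  queue [10, 18, 31] -> pop 10, enqueue [1], visited so far: [22, 15, 23, 10]
  queue [18, 31, 1] -> pop 18, enqueue [21], visited so far: [22, 15, 23, 10, 18]
  queue [31, 1, 21] -> pop 31, enqueue [26, 36], visited so far: [22, 15, 23, 10, 18, 31]
  queue [1, 21, 26, 36] -> pop 1, enqueue [none], visited so far: [22, 15, 23, 10, 18, 31, 1]
  queue [21, 26, 36] -> pop 21, enqueue [none], visited so far: [22, 15, 23, 10, 18, 31, 1, 21]
  queue [26, 36] -> pop 26, enqueue [none], visited so far: [22, 15, 23, 10, 18, 31, 1, 21, 26]
  queue [36] -> pop 36, enqueue [none], visited so far: [22, 15, 23, 10, 18, 31, 1, 21, 26, 36]
Result: [22, 15, 23, 10, 18, 31, 1, 21, 26, 36]


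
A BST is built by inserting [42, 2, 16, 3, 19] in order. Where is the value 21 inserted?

Starting tree (level order): [42, 2, None, None, 16, 3, 19]
Insertion path: 42 -> 2 -> 16 -> 19
Result: insert 21 as right child of 19
Final tree (level order): [42, 2, None, None, 16, 3, 19, None, None, None, 21]


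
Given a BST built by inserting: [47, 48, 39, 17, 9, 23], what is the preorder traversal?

Tree insertion order: [47, 48, 39, 17, 9, 23]
Tree (level-order array): [47, 39, 48, 17, None, None, None, 9, 23]
Preorder traversal: [47, 39, 17, 9, 23, 48]


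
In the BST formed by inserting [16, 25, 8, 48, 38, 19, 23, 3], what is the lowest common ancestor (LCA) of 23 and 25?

Tree insertion order: [16, 25, 8, 48, 38, 19, 23, 3]
Tree (level-order array): [16, 8, 25, 3, None, 19, 48, None, None, None, 23, 38]
In a BST, the LCA of p=23, q=25 is the first node v on the
root-to-leaf path with p <= v <= q (go left if both < v, right if both > v).
Walk from root:
  at 16: both 23 and 25 > 16, go right
  at 25: 23 <= 25 <= 25, this is the LCA
LCA = 25


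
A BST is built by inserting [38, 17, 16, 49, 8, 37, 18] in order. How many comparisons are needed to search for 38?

Search path for 38: 38
Found: True
Comparisons: 1


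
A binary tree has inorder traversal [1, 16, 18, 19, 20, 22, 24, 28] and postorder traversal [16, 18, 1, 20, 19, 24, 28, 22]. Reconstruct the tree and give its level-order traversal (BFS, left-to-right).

Inorder:   [1, 16, 18, 19, 20, 22, 24, 28]
Postorder: [16, 18, 1, 20, 19, 24, 28, 22]
Algorithm: postorder visits root last, so walk postorder right-to-left;
each value is the root of the current inorder slice — split it at that
value, recurse on the right subtree first, then the left.
Recursive splits:
  root=22; inorder splits into left=[1, 16, 18, 19, 20], right=[24, 28]
  root=28; inorder splits into left=[24], right=[]
  root=24; inorder splits into left=[], right=[]
  root=19; inorder splits into left=[1, 16, 18], right=[20]
  root=20; inorder splits into left=[], right=[]
  root=1; inorder splits into left=[], right=[16, 18]
  root=18; inorder splits into left=[16], right=[]
  root=16; inorder splits into left=[], right=[]
Reconstructed level-order: [22, 19, 28, 1, 20, 24, 18, 16]


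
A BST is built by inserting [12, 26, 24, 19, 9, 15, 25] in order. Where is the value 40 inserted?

Starting tree (level order): [12, 9, 26, None, None, 24, None, 19, 25, 15]
Insertion path: 12 -> 26
Result: insert 40 as right child of 26
Final tree (level order): [12, 9, 26, None, None, 24, 40, 19, 25, None, None, 15]


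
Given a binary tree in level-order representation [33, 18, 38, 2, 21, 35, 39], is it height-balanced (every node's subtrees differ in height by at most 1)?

Tree (level-order array): [33, 18, 38, 2, 21, 35, 39]
Definition: a tree is height-balanced if, at every node, |h(left) - h(right)| <= 1 (empty subtree has height -1).
Bottom-up per-node check:
  node 2: h_left=-1, h_right=-1, diff=0 [OK], height=0
  node 21: h_left=-1, h_right=-1, diff=0 [OK], height=0
  node 18: h_left=0, h_right=0, diff=0 [OK], height=1
  node 35: h_left=-1, h_right=-1, diff=0 [OK], height=0
  node 39: h_left=-1, h_right=-1, diff=0 [OK], height=0
  node 38: h_left=0, h_right=0, diff=0 [OK], height=1
  node 33: h_left=1, h_right=1, diff=0 [OK], height=2
All nodes satisfy the balance condition.
Result: Balanced


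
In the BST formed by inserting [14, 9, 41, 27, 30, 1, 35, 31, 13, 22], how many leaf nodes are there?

Tree built from: [14, 9, 41, 27, 30, 1, 35, 31, 13, 22]
Tree (level-order array): [14, 9, 41, 1, 13, 27, None, None, None, None, None, 22, 30, None, None, None, 35, 31]
Rule: A leaf has 0 children.
Per-node child counts:
  node 14: 2 child(ren)
  node 9: 2 child(ren)
  node 1: 0 child(ren)
  node 13: 0 child(ren)
  node 41: 1 child(ren)
  node 27: 2 child(ren)
  node 22: 0 child(ren)
  node 30: 1 child(ren)
  node 35: 1 child(ren)
  node 31: 0 child(ren)
Matching nodes: [1, 13, 22, 31]
Count of leaf nodes: 4


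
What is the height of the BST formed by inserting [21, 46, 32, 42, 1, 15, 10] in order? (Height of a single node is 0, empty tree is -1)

Insertion order: [21, 46, 32, 42, 1, 15, 10]
Tree (level-order array): [21, 1, 46, None, 15, 32, None, 10, None, None, 42]
Compute height bottom-up (empty subtree = -1):
  height(10) = 1 + max(-1, -1) = 0
  height(15) = 1 + max(0, -1) = 1
  height(1) = 1 + max(-1, 1) = 2
  height(42) = 1 + max(-1, -1) = 0
  height(32) = 1 + max(-1, 0) = 1
  height(46) = 1 + max(1, -1) = 2
  height(21) = 1 + max(2, 2) = 3
Height = 3


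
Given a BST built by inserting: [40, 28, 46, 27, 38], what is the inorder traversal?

Tree insertion order: [40, 28, 46, 27, 38]
Tree (level-order array): [40, 28, 46, 27, 38]
Inorder traversal: [27, 28, 38, 40, 46]


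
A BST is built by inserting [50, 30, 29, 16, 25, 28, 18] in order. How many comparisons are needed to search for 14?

Search path for 14: 50 -> 30 -> 29 -> 16
Found: False
Comparisons: 4


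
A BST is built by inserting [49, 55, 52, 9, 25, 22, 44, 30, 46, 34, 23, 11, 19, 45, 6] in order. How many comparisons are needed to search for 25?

Search path for 25: 49 -> 9 -> 25
Found: True
Comparisons: 3


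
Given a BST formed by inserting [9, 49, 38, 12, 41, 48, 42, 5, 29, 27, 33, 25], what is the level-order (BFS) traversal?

Tree insertion order: [9, 49, 38, 12, 41, 48, 42, 5, 29, 27, 33, 25]
Tree (level-order array): [9, 5, 49, None, None, 38, None, 12, 41, None, 29, None, 48, 27, 33, 42, None, 25]
BFS from the root, enqueuing left then right child of each popped node:
  queue [9] -> pop 9, enqueue [5, 49], visited so far: [9]
  queue [5, 49] -> pop 5, enqueue [none], visited so far: [9, 5]
  queue [49] -> pop 49, enqueue [38], visited so far: [9, 5, 49]
  queue [38] -> pop 38, enqueue [12, 41], visited so far: [9, 5, 49, 38]
  queue [12, 41] -> pop 12, enqueue [29], visited so far: [9, 5, 49, 38, 12]
  queue [41, 29] -> pop 41, enqueue [48], visited so far: [9, 5, 49, 38, 12, 41]
  queue [29, 48] -> pop 29, enqueue [27, 33], visited so far: [9, 5, 49, 38, 12, 41, 29]
  queue [48, 27, 33] -> pop 48, enqueue [42], visited so far: [9, 5, 49, 38, 12, 41, 29, 48]
  queue [27, 33, 42] -> pop 27, enqueue [25], visited so far: [9, 5, 49, 38, 12, 41, 29, 48, 27]
  queue [33, 42, 25] -> pop 33, enqueue [none], visited so far: [9, 5, 49, 38, 12, 41, 29, 48, 27, 33]
  queue [42, 25] -> pop 42, enqueue [none], visited so far: [9, 5, 49, 38, 12, 41, 29, 48, 27, 33, 42]
  queue [25] -> pop 25, enqueue [none], visited so far: [9, 5, 49, 38, 12, 41, 29, 48, 27, 33, 42, 25]
Result: [9, 5, 49, 38, 12, 41, 29, 48, 27, 33, 42, 25]


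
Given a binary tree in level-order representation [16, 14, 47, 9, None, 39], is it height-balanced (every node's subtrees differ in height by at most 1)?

Tree (level-order array): [16, 14, 47, 9, None, 39]
Definition: a tree is height-balanced if, at every node, |h(left) - h(right)| <= 1 (empty subtree has height -1).
Bottom-up per-node check:
  node 9: h_left=-1, h_right=-1, diff=0 [OK], height=0
  node 14: h_left=0, h_right=-1, diff=1 [OK], height=1
  node 39: h_left=-1, h_right=-1, diff=0 [OK], height=0
  node 47: h_left=0, h_right=-1, diff=1 [OK], height=1
  node 16: h_left=1, h_right=1, diff=0 [OK], height=2
All nodes satisfy the balance condition.
Result: Balanced


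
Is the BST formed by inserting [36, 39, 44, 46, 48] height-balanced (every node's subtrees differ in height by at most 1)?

Tree (level-order array): [36, None, 39, None, 44, None, 46, None, 48]
Definition: a tree is height-balanced if, at every node, |h(left) - h(right)| <= 1 (empty subtree has height -1).
Bottom-up per-node check:
  node 48: h_left=-1, h_right=-1, diff=0 [OK], height=0
  node 46: h_left=-1, h_right=0, diff=1 [OK], height=1
  node 44: h_left=-1, h_right=1, diff=2 [FAIL (|-1-1|=2 > 1)], height=2
  node 39: h_left=-1, h_right=2, diff=3 [FAIL (|-1-2|=3 > 1)], height=3
  node 36: h_left=-1, h_right=3, diff=4 [FAIL (|-1-3|=4 > 1)], height=4
Node 44 violates the condition: |-1 - 1| = 2 > 1.
Result: Not balanced


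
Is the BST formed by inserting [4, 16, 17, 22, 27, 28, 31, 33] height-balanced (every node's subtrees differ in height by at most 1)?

Tree (level-order array): [4, None, 16, None, 17, None, 22, None, 27, None, 28, None, 31, None, 33]
Definition: a tree is height-balanced if, at every node, |h(left) - h(right)| <= 1 (empty subtree has height -1).
Bottom-up per-node check:
  node 33: h_left=-1, h_right=-1, diff=0 [OK], height=0
  node 31: h_left=-1, h_right=0, diff=1 [OK], height=1
  node 28: h_left=-1, h_right=1, diff=2 [FAIL (|-1-1|=2 > 1)], height=2
  node 27: h_left=-1, h_right=2, diff=3 [FAIL (|-1-2|=3 > 1)], height=3
  node 22: h_left=-1, h_right=3, diff=4 [FAIL (|-1-3|=4 > 1)], height=4
  node 17: h_left=-1, h_right=4, diff=5 [FAIL (|-1-4|=5 > 1)], height=5
  node 16: h_left=-1, h_right=5, diff=6 [FAIL (|-1-5|=6 > 1)], height=6
  node 4: h_left=-1, h_right=6, diff=7 [FAIL (|-1-6|=7 > 1)], height=7
Node 28 violates the condition: |-1 - 1| = 2 > 1.
Result: Not balanced


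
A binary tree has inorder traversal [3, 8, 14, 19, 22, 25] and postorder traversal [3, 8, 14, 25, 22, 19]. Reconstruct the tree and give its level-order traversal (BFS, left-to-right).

Inorder:   [3, 8, 14, 19, 22, 25]
Postorder: [3, 8, 14, 25, 22, 19]
Algorithm: postorder visits root last, so walk postorder right-to-left;
each value is the root of the current inorder slice — split it at that
value, recurse on the right subtree first, then the left.
Recursive splits:
  root=19; inorder splits into left=[3, 8, 14], right=[22, 25]
  root=22; inorder splits into left=[], right=[25]
  root=25; inorder splits into left=[], right=[]
  root=14; inorder splits into left=[3, 8], right=[]
  root=8; inorder splits into left=[3], right=[]
  root=3; inorder splits into left=[], right=[]
Reconstructed level-order: [19, 14, 22, 8, 25, 3]


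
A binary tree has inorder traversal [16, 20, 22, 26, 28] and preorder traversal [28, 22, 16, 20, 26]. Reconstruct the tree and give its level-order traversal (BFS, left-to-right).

Inorder:  [16, 20, 22, 26, 28]
Preorder: [28, 22, 16, 20, 26]
Algorithm: preorder visits root first, so consume preorder in order;
for each root, split the current inorder slice at that value into
left-subtree inorder and right-subtree inorder, then recurse.
Recursive splits:
  root=28; inorder splits into left=[16, 20, 22, 26], right=[]
  root=22; inorder splits into left=[16, 20], right=[26]
  root=16; inorder splits into left=[], right=[20]
  root=20; inorder splits into left=[], right=[]
  root=26; inorder splits into left=[], right=[]
Reconstructed level-order: [28, 22, 16, 26, 20]


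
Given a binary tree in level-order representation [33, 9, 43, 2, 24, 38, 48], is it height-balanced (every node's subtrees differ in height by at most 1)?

Tree (level-order array): [33, 9, 43, 2, 24, 38, 48]
Definition: a tree is height-balanced if, at every node, |h(left) - h(right)| <= 1 (empty subtree has height -1).
Bottom-up per-node check:
  node 2: h_left=-1, h_right=-1, diff=0 [OK], height=0
  node 24: h_left=-1, h_right=-1, diff=0 [OK], height=0
  node 9: h_left=0, h_right=0, diff=0 [OK], height=1
  node 38: h_left=-1, h_right=-1, diff=0 [OK], height=0
  node 48: h_left=-1, h_right=-1, diff=0 [OK], height=0
  node 43: h_left=0, h_right=0, diff=0 [OK], height=1
  node 33: h_left=1, h_right=1, diff=0 [OK], height=2
All nodes satisfy the balance condition.
Result: Balanced


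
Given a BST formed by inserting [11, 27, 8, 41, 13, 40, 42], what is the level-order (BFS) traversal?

Tree insertion order: [11, 27, 8, 41, 13, 40, 42]
Tree (level-order array): [11, 8, 27, None, None, 13, 41, None, None, 40, 42]
BFS from the root, enqueuing left then right child of each popped node:
  queue [11] -> pop 11, enqueue [8, 27], visited so far: [11]
  queue [8, 27] -> pop 8, enqueue [none], visited so far: [11, 8]
  queue [27] -> pop 27, enqueue [13, 41], visited so far: [11, 8, 27]
  queue [13, 41] -> pop 13, enqueue [none], visited so far: [11, 8, 27, 13]
  queue [41] -> pop 41, enqueue [40, 42], visited so far: [11, 8, 27, 13, 41]
  queue [40, 42] -> pop 40, enqueue [none], visited so far: [11, 8, 27, 13, 41, 40]
  queue [42] -> pop 42, enqueue [none], visited so far: [11, 8, 27, 13, 41, 40, 42]
Result: [11, 8, 27, 13, 41, 40, 42]


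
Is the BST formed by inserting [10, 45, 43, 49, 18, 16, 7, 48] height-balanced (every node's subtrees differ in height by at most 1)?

Tree (level-order array): [10, 7, 45, None, None, 43, 49, 18, None, 48, None, 16]
Definition: a tree is height-balanced if, at every node, |h(left) - h(right)| <= 1 (empty subtree has height -1).
Bottom-up per-node check:
  node 7: h_left=-1, h_right=-1, diff=0 [OK], height=0
  node 16: h_left=-1, h_right=-1, diff=0 [OK], height=0
  node 18: h_left=0, h_right=-1, diff=1 [OK], height=1
  node 43: h_left=1, h_right=-1, diff=2 [FAIL (|1--1|=2 > 1)], height=2
  node 48: h_left=-1, h_right=-1, diff=0 [OK], height=0
  node 49: h_left=0, h_right=-1, diff=1 [OK], height=1
  node 45: h_left=2, h_right=1, diff=1 [OK], height=3
  node 10: h_left=0, h_right=3, diff=3 [FAIL (|0-3|=3 > 1)], height=4
Node 43 violates the condition: |1 - -1| = 2 > 1.
Result: Not balanced


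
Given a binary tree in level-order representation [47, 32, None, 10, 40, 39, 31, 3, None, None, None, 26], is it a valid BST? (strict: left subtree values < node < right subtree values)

Level-order array: [47, 32, None, 10, 40, 39, 31, 3, None, None, None, 26]
Validate using subtree bounds (lo, hi): at each node, require lo < value < hi,
then recurse left with hi=value and right with lo=value.
Preorder trace (stopping at first violation):
  at node 47 with bounds (-inf, +inf): OK
  at node 32 with bounds (-inf, 47): OK
  at node 10 with bounds (-inf, 32): OK
  at node 39 with bounds (-inf, 10): VIOLATION
Node 39 violates its bound: not (-inf < 39 < 10).
Result: Not a valid BST


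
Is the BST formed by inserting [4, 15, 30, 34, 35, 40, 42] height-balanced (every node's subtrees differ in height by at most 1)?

Tree (level-order array): [4, None, 15, None, 30, None, 34, None, 35, None, 40, None, 42]
Definition: a tree is height-balanced if, at every node, |h(left) - h(right)| <= 1 (empty subtree has height -1).
Bottom-up per-node check:
  node 42: h_left=-1, h_right=-1, diff=0 [OK], height=0
  node 40: h_left=-1, h_right=0, diff=1 [OK], height=1
  node 35: h_left=-1, h_right=1, diff=2 [FAIL (|-1-1|=2 > 1)], height=2
  node 34: h_left=-1, h_right=2, diff=3 [FAIL (|-1-2|=3 > 1)], height=3
  node 30: h_left=-1, h_right=3, diff=4 [FAIL (|-1-3|=4 > 1)], height=4
  node 15: h_left=-1, h_right=4, diff=5 [FAIL (|-1-4|=5 > 1)], height=5
  node 4: h_left=-1, h_right=5, diff=6 [FAIL (|-1-5|=6 > 1)], height=6
Node 35 violates the condition: |-1 - 1| = 2 > 1.
Result: Not balanced


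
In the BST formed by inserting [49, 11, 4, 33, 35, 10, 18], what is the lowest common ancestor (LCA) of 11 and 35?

Tree insertion order: [49, 11, 4, 33, 35, 10, 18]
Tree (level-order array): [49, 11, None, 4, 33, None, 10, 18, 35]
In a BST, the LCA of p=11, q=35 is the first node v on the
root-to-leaf path with p <= v <= q (go left if both < v, right if both > v).
Walk from root:
  at 49: both 11 and 35 < 49, go left
  at 11: 11 <= 11 <= 35, this is the LCA
LCA = 11


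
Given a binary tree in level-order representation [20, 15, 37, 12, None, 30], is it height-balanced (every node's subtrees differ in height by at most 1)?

Tree (level-order array): [20, 15, 37, 12, None, 30]
Definition: a tree is height-balanced if, at every node, |h(left) - h(right)| <= 1 (empty subtree has height -1).
Bottom-up per-node check:
  node 12: h_left=-1, h_right=-1, diff=0 [OK], height=0
  node 15: h_left=0, h_right=-1, diff=1 [OK], height=1
  node 30: h_left=-1, h_right=-1, diff=0 [OK], height=0
  node 37: h_left=0, h_right=-1, diff=1 [OK], height=1
  node 20: h_left=1, h_right=1, diff=0 [OK], height=2
All nodes satisfy the balance condition.
Result: Balanced


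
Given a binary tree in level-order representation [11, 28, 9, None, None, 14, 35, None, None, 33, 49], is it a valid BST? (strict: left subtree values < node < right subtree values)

Level-order array: [11, 28, 9, None, None, 14, 35, None, None, 33, 49]
Validate using subtree bounds (lo, hi): at each node, require lo < value < hi,
then recurse left with hi=value and right with lo=value.
Preorder trace (stopping at first violation):
  at node 11 with bounds (-inf, +inf): OK
  at node 28 with bounds (-inf, 11): VIOLATION
Node 28 violates its bound: not (-inf < 28 < 11).
Result: Not a valid BST


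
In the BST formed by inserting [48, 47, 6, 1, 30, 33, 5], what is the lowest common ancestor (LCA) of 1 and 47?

Tree insertion order: [48, 47, 6, 1, 30, 33, 5]
Tree (level-order array): [48, 47, None, 6, None, 1, 30, None, 5, None, 33]
In a BST, the LCA of p=1, q=47 is the first node v on the
root-to-leaf path with p <= v <= q (go left if both < v, right if both > v).
Walk from root:
  at 48: both 1 and 47 < 48, go left
  at 47: 1 <= 47 <= 47, this is the LCA
LCA = 47


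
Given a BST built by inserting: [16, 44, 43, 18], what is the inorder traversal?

Tree insertion order: [16, 44, 43, 18]
Tree (level-order array): [16, None, 44, 43, None, 18]
Inorder traversal: [16, 18, 43, 44]


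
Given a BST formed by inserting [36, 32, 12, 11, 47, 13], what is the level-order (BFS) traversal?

Tree insertion order: [36, 32, 12, 11, 47, 13]
Tree (level-order array): [36, 32, 47, 12, None, None, None, 11, 13]
BFS from the root, enqueuing left then right child of each popped node:
  queue [36] -> pop 36, enqueue [32, 47], visited so far: [36]
  queue [32, 47] -> pop 32, enqueue [12], visited so far: [36, 32]
  queue [47, 12] -> pop 47, enqueue [none], visited so far: [36, 32, 47]
  queue [12] -> pop 12, enqueue [11, 13], visited so far: [36, 32, 47, 12]
  queue [11, 13] -> pop 11, enqueue [none], visited so far: [36, 32, 47, 12, 11]
  queue [13] -> pop 13, enqueue [none], visited so far: [36, 32, 47, 12, 11, 13]
Result: [36, 32, 47, 12, 11, 13]


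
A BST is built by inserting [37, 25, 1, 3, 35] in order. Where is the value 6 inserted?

Starting tree (level order): [37, 25, None, 1, 35, None, 3]
Insertion path: 37 -> 25 -> 1 -> 3
Result: insert 6 as right child of 3
Final tree (level order): [37, 25, None, 1, 35, None, 3, None, None, None, 6]


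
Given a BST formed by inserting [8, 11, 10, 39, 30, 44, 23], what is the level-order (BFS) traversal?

Tree insertion order: [8, 11, 10, 39, 30, 44, 23]
Tree (level-order array): [8, None, 11, 10, 39, None, None, 30, 44, 23]
BFS from the root, enqueuing left then right child of each popped node:
  queue [8] -> pop 8, enqueue [11], visited so far: [8]
  queue [11] -> pop 11, enqueue [10, 39], visited so far: [8, 11]
  queue [10, 39] -> pop 10, enqueue [none], visited so far: [8, 11, 10]
  queue [39] -> pop 39, enqueue [30, 44], visited so far: [8, 11, 10, 39]
  queue [30, 44] -> pop 30, enqueue [23], visited so far: [8, 11, 10, 39, 30]
  queue [44, 23] -> pop 44, enqueue [none], visited so far: [8, 11, 10, 39, 30, 44]
  queue [23] -> pop 23, enqueue [none], visited so far: [8, 11, 10, 39, 30, 44, 23]
Result: [8, 11, 10, 39, 30, 44, 23]
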